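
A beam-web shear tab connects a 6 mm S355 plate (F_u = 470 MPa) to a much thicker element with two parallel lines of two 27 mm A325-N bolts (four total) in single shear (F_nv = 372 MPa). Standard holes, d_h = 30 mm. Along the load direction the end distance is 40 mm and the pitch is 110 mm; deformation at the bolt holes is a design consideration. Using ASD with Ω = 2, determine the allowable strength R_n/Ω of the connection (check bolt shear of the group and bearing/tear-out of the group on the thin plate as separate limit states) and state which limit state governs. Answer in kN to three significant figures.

267 kN (bearing governs)

Bolt shear: A_b = π·27²/4 = 572.6 mm²; R_n = 372 × 572.6 × 4 × 1 / 1000 = 852 kN → 852 / 2 = 426 kN.
Bearing (1.2 l_c t F_u ≤ 2.4 d t F_u): upper limit = 2.4·27·6·470 / 1000 = 182.7 kN.
  Edge l_c = 40 − 30/2 = 25 → r_n = 84.6 kN; interior l_c = 110 − 30 = 80 → r_n = 182.7 kN.
  R_n,bearing = 2·84.6 + 2·182.7 = 534.7 kN → 534.7 / 2 = 267 kN.
Bearing governs: 267 kN.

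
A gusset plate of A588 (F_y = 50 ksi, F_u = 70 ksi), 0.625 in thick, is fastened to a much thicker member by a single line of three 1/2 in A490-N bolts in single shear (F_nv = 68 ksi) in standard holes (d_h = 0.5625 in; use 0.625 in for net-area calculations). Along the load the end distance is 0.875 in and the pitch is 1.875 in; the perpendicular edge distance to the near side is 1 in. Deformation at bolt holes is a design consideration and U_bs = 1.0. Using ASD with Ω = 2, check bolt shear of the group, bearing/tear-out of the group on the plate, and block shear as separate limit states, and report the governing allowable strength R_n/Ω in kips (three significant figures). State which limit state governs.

Bolt shear: A_b = π·0.5²/4 = 0.1963 in²; R_n = 68 × 0.1963 × 3 × 1 = 40.06 kips → 40.06 / 2 = 20 kips.
Bearing: edge l_c = 0.5938, r_n = 31.17 kips; interior l_c = 1.312, r_n = 52.5 kips; R_n = 31.17 + 2·52.5 = 136.2 kips → 68.1 kips.
Block shear: A_gv = 2.891, A_nv = 1.914, A_nt = 0.4297 in²; R_n = min(0.6F_uA_nv, 0.6F_yA_gv) + U_bs·F_u·A_nt = 110.5 kips → 55.2 kips.
Bolt shear governs: 20 kips.

20 kips (bolt shear governs)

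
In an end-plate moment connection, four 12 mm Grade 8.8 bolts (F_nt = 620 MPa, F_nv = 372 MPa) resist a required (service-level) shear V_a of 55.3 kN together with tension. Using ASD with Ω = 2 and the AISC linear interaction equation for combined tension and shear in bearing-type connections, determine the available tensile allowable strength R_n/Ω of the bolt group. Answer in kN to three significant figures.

A_b = π·12²/4 = 113.1 mm²; f_rv = 55.3 × 1000 / (4 × 113.1) = 122.2 MPa.
F'_nt = 1.3 F_nt − (Ω F_nt / F_nv) f_rv = 1.3·620 − (2·620/372)·122.2 = 398.5 MPa, capped at F_nt → F'_nt = 398.5 MPa.
R_n = F'_nt · A_b · n = 398.5 × 113.1 × 4 / 1000 = 180.3 kN.
Allowable strength R_n/Ω = 180.3 / 2 = 90.1 kN.

90.1 kN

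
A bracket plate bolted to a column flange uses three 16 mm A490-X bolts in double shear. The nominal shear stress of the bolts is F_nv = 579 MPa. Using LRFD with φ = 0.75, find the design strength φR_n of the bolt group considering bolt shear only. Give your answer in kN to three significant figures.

A_b = π × 16² / 4 = 201.1 mm².
R_n = F_nv · A_b · n · n_s = 579 × 201.1 × 3 × 2 / 1000 = 698.5 kN.
Design strength φR_n = 0.75 × 698.5 = 524 kN.

524 kN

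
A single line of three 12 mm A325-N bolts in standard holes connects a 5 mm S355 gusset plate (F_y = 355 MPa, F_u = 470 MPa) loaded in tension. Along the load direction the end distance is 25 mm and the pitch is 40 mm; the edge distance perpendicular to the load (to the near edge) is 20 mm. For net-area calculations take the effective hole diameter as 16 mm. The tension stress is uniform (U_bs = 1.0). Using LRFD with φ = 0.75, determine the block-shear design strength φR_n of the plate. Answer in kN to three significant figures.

89.9 kN

Shear plane L_v = 25 + 2·40 = 105 mm; A_gv = 105 × 5 = 525 mm².
A_nv = (105 − 2.5·16) × 5 = 325 mm².
A_nt = (20 − 0.5·16) × 5 = 60 mm².
0.6 F_u A_nv = 91.65 kN; 0.6 F_y A_gv = 111.8 kN → shear rupture governs the shear term.
R_n = 91.65 + 1.0 × 470 × 60 / 1000 = 119.9 kN.
Design strength φR_n = 0.75 × 119.9 = 89.9 kN.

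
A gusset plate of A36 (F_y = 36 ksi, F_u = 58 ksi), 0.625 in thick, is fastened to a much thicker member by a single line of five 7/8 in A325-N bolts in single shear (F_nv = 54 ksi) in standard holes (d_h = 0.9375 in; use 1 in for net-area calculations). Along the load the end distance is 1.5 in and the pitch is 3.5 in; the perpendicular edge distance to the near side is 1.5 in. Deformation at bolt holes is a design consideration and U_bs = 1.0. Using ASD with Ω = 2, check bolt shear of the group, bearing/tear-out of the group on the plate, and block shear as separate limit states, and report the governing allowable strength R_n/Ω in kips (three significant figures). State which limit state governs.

81.2 kips (bolt shear governs)

Bolt shear: A_b = π·0.875²/4 = 0.6013 in²; R_n = 54 × 0.6013 × 5 × 1 = 162.4 kips → 162.4 / 2 = 81.2 kips.
Bearing: edge l_c = 1.031, r_n = 44.86 kips; interior l_c = 2.562, r_n = 76.12 kips; R_n = 44.86 + 4·76.12 = 349.4 kips → 175 kips.
Block shear: A_gv = 9.688, A_nv = 6.875, A_nt = 0.625 in²; R_n = min(0.6F_uA_nv, 0.6F_yA_gv) + U_bs·F_u·A_nt = 245.5 kips → 123 kips.
Bolt shear governs: 81.2 kips.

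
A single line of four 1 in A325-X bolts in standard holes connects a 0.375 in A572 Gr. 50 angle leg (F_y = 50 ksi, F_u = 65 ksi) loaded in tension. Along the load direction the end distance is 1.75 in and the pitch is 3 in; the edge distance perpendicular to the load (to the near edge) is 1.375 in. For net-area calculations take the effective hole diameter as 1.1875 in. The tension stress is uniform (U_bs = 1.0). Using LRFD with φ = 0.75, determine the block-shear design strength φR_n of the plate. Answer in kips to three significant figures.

Shear plane L_v = 1.75 + 3·3 = 10.75 in; A_gv = 10.75 × 0.375 = 4.031 in².
A_nv = (10.75 − 3.5·1.1875) × 0.375 = 2.473 in².
A_nt = (1.375 − 0.5·1.1875) × 0.375 = 0.293 in².
0.6 F_u A_nv = 96.43 kips; 0.6 F_y A_gv = 120.9 kips → shear rupture governs the shear term.
R_n = 96.43 + 1.0 × 65 × 0.293 = 115.5 kips.
Design strength φR_n = 0.75 × 115.5 = 86.6 kips.

86.6 kips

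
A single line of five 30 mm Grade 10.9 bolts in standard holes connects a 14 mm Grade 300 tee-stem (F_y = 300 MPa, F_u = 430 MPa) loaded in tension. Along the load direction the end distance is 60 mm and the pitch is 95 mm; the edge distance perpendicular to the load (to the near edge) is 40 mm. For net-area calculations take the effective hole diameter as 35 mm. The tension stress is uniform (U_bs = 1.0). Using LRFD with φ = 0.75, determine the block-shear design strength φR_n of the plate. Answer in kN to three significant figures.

867 kN

Shear plane L_v = 60 + 4·95 = 440 mm; A_gv = 440 × 14 = 6160 mm².
A_nv = (440 − 4.5·35) × 14 = 3955 mm².
A_nt = (40 − 0.5·35) × 14 = 315 mm².
0.6 F_u A_nv = 1020 kN; 0.6 F_y A_gv = 1109 kN → shear rupture governs the shear term.
R_n = 1020 + 1.0 × 430 × 315 / 1000 = 1156 kN.
Design strength φR_n = 0.75 × 1156 = 867 kN.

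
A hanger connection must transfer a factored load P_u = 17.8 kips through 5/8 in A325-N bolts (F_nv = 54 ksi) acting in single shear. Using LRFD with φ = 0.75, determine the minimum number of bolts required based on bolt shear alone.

2 bolts

A_b = π·0.625²/4 = 0.3068 in².
Per-bolt design strength φR_n = 0.75 × 54 × 0.3068 × 1 = 12.43 kips.
n ≥ 17.8 / 12.43 = 1.433 → use 2 bolts.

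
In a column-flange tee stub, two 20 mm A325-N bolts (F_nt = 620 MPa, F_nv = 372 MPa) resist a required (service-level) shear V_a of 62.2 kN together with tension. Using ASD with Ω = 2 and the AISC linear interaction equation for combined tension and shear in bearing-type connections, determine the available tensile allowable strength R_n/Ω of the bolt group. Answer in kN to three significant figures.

A_b = π·20²/4 = 314.2 mm²; f_rv = 62.2 × 1000 / (2 × 314.2) = 98.99 MPa.
F'_nt = 1.3 F_nt − (Ω F_nt / F_nv) f_rv = 1.3·620 − (2·620/372)·98.99 = 476 MPa, capped at F_nt → F'_nt = 476 MPa.
R_n = F'_nt · A_b · n = 476 × 314.2 × 2 / 1000 = 299.1 kN.
Allowable strength R_n/Ω = 299.1 / 2 = 150 kN.

150 kN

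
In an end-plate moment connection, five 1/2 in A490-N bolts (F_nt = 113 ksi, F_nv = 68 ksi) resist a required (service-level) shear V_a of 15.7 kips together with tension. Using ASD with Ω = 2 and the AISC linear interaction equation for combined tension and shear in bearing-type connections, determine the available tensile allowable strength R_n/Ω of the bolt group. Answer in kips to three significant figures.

A_b = π·0.5²/4 = 0.1963 in²; f_rv = 15.7 / (5 × 0.1963) = 15.99 ksi.
F'_nt = 1.3 F_nt − (Ω F_nt / F_nv) f_rv = 1.3·113 − (2·113/68)·15.99 = 93.75 ksi, capped at F_nt → F'_nt = 93.75 ksi.
R_n = F'_nt · A_b · n = 93.75 × 0.1963 × 5 = 92.04 kips.
Allowable strength R_n/Ω = 92.04 / 2 = 46 kips.

46 kips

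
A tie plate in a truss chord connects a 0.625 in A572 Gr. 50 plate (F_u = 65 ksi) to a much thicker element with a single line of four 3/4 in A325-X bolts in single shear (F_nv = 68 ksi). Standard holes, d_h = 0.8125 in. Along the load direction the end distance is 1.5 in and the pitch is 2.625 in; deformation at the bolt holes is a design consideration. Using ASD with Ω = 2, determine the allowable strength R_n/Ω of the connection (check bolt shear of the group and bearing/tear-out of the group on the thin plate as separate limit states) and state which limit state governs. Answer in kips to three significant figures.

Bolt shear: A_b = π·0.75²/4 = 0.4418 in²; R_n = 68 × 0.4418 × 4 × 1 = 120.2 kips → 120.2 / 2 = 60.1 kips.
Bearing (1.2 l_c t F_u ≤ 2.4 d t F_u): upper limit = 2.4·0.75·0.625·65 = 73.12 kips.
  Edge l_c = 1.5 − 0.8125/2 = 1.094 → r_n = 53.32 kips; interior l_c = 2.625 − 0.8125 = 1.812 → r_n = 73.12 kips.
  R_n,bearing = 1·53.32 + 3·73.12 = 272.7 kips → 272.7 / 2 = 136 kips.
Bolt shear governs: 60.1 kips.

60.1 kips (bolt shear governs)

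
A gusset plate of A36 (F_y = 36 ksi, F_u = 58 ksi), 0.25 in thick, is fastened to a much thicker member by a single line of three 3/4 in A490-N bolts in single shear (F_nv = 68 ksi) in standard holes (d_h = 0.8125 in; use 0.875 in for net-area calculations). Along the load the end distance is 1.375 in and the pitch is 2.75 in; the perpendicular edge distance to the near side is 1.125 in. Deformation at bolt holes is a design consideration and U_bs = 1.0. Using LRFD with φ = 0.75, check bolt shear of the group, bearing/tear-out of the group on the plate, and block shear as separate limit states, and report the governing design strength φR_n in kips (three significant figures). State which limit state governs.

Bolt shear: A_b = π·0.75²/4 = 0.4418 in²; R_n = 68 × 0.4418 × 3 × 1 = 90.12 kips → 0.75 × 90.12 = 67.6 kips.
Bearing: edge l_c = 0.9688, r_n = 16.86 kips; interior l_c = 1.938, r_n = 26.1 kips; R_n = 16.86 + 2·26.1 = 69.06 kips → 51.8 kips.
Block shear: A_gv = 1.719, A_nv = 1.172, A_nt = 0.1719 in²; R_n = min(0.6F_uA_nv, 0.6F_yA_gv) + U_bs·F_u·A_nt = 47.09 kips → 35.3 kips.
Block shear governs: 35.3 kips.

35.3 kips (block shear governs)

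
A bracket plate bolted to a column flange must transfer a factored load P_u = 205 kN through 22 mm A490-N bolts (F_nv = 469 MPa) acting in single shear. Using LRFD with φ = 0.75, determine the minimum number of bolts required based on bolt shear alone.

2 bolts

A_b = π·22²/4 = 380.1 mm².
Per-bolt design strength φR_n = 0.75 × 469 × 380.1 × 1 / 1000 = 133.7 kN.
n ≥ 205 / 133.7 = 1.533 → use 2 bolts.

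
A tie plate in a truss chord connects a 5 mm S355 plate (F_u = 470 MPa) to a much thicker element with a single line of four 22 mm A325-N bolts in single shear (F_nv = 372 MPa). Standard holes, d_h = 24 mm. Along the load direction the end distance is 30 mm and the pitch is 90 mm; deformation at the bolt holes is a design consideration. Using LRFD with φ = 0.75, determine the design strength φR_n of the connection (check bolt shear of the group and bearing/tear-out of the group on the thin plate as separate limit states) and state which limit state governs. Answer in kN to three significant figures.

Bolt shear: A_b = π·22²/4 = 380.1 mm²; R_n = 372 × 380.1 × 4 × 1 / 1000 = 565.6 kN → 0.75 × 565.6 = 424 kN.
Bearing (1.2 l_c t F_u ≤ 2.4 d t F_u): upper limit = 2.4·22·5·470 / 1000 = 124.1 kN.
  Edge l_c = 30 − 24/2 = 18 → r_n = 50.76 kN; interior l_c = 90 − 24 = 66 → r_n = 124.1 kN.
  R_n,bearing = 1·50.76 + 3·124.1 = 423 kN → 0.75 × 423 = 317 kN.
Bearing governs: 317 kN.

317 kN (bearing governs)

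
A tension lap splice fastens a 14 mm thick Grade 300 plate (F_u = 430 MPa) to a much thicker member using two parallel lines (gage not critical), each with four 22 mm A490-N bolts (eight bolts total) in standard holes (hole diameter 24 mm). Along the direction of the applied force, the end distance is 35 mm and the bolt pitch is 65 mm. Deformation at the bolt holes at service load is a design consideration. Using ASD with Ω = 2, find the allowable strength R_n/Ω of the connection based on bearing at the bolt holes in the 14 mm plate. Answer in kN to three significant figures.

1050 kN

Per bolt r_n = 1.2 l_c t F_u ≤ 2.4 d t F_u; upper limit = 2.4 × 22 × 14 × 430 / 1000 = 317.9 kN.
Edge bolt: l_c = 35 − 24/2 = 23 mm → 1.2 × 23 × 14 × 430 / 1000 = 166.2 → r_n = 166.2 kN.
Interior bolts: l_c = 65 − 24 = 41 mm → 1.2 × 41 × 14 × 430 / 1000 = 296.2 → r_n = 296.2 kN.
R_n = 2 × 166.2 + 6 × 296.2 = 2109 kN.
Allowable strength R_n/Ω = 2109 / 2 = 1050 kN.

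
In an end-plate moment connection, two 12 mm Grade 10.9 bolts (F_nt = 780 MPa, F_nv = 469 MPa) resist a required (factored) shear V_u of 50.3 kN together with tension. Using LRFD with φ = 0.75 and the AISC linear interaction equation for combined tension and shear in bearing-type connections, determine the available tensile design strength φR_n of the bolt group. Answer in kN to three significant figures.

A_b = π·12²/4 = 113.1 mm²; f_rv = 50.3 × 1000 / (2 × 113.1) = 222.4 MPa.
F'_nt = 1.3 F_nt − (F_nt / φF_nv) f_rv = 1.3·780 − (780/(0.75·469))·222.4 = 520.9 MPa, capped at F_nt → F'_nt = 520.9 MPa.
R_n = F'_nt · A_b · n = 520.9 × 113.1 × 2 / 1000 = 117.8 kN.
Design strength φR_n = 0.75 × 117.8 = 88.4 kN.

88.4 kN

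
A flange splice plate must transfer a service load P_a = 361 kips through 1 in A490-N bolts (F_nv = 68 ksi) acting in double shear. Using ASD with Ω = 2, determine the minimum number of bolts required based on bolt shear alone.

A_b = π·1²/4 = 0.7854 in².
Per-bolt allowable strength R_n/Ω = 68 × 0.7854 × 2 / 2 = 53.41 kips.
n ≥ 361 / 53.41 = 6.759 → use 7 bolts.

7 bolts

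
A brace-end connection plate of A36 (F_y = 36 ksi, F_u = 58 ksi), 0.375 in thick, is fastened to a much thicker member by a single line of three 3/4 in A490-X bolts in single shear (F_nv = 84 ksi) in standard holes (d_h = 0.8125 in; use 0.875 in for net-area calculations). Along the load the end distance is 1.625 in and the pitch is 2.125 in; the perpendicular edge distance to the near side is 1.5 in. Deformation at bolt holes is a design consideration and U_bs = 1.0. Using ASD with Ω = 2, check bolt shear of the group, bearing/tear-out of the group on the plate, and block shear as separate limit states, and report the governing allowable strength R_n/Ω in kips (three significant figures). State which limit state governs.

Bolt shear: A_b = π·0.75²/4 = 0.4418 in²; R_n = 84 × 0.4418 × 3 × 1 = 111.3 kips → 111.3 / 2 = 55.7 kips.
Bearing: edge l_c = 1.219, r_n = 31.81 kips; interior l_c = 1.312, r_n = 34.26 kips; R_n = 31.81 + 2·34.26 = 100.3 kips → 50.2 kips.
Block shear: A_gv = 2.203, A_nv = 1.383, A_nt = 0.3984 in²; R_n = min(0.6F_uA_nv, 0.6F_yA_gv) + U_bs·F_u·A_nt = 70.7 kips → 35.3 kips.
Block shear governs: 35.3 kips.

35.3 kips (block shear governs)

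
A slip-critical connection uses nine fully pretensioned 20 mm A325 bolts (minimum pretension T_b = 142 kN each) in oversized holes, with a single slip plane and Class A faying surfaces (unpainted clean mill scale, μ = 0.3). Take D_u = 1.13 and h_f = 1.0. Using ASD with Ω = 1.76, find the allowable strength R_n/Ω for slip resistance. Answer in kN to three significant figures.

246 kN

R_n = μ · D_u · h_f · T_b · n_s · n_b = 0.3 × 1.13 × 1.0 × 142 × 1 × 9 = 433.2 kN.
Allowable strength R_n/Ω = 433.2 / 1.76 = 246 kN.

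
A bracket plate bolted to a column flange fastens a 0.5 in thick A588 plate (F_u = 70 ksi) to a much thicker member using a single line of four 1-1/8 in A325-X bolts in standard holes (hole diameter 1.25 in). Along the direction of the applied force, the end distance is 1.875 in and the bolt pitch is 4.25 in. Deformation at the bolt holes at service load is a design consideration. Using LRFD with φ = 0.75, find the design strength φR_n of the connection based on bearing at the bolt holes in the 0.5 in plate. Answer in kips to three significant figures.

Per bolt r_n = 1.2 l_c t F_u ≤ 2.4 d t F_u; upper limit = 2.4 × 1.125 × 0.5 × 70 = 94.5 kips.
Edge bolt: l_c = 1.875 − 1.25/2 = 1.25 in → 1.2 × 1.25 × 0.5 × 70 = 52.5 → r_n = 52.5 kips.
Interior bolts: l_c = 4.25 − 1.25 = 3 in → 1.2 × 3 × 0.5 × 70 = 126 → r_n = 94.5 kips.
R_n = 1 × 52.5 + 3 × 94.5 = 336 kips.
Design strength φR_n = 0.75 × 336 = 252 kips.

252 kips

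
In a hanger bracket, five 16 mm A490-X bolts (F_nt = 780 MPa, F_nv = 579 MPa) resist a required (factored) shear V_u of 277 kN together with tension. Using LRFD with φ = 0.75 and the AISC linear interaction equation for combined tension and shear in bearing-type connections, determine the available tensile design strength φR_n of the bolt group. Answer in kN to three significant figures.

391 kN

A_b = π·16²/4 = 201.1 mm²; f_rv = 277 × 1000 / (5 × 201.1) = 275.5 MPa.
F'_nt = 1.3 F_nt − (F_nt / φF_nv) f_rv = 1.3·780 − (780/(0.75·579))·275.5 = 519.1 MPa, capped at F_nt → F'_nt = 519.1 MPa.
R_n = F'_nt · A_b · n = 519.1 × 201.1 × 5 / 1000 = 521.8 kN.
Design strength φR_n = 0.75 × 521.8 = 391 kN.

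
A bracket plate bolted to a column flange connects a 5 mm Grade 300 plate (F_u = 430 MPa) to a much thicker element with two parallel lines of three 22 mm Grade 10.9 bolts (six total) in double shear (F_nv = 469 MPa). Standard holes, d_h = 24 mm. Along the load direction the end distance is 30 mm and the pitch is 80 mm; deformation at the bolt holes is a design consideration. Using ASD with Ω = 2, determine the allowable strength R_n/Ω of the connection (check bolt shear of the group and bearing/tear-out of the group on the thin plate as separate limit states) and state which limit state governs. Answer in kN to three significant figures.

273 kN (bearing governs)

Bolt shear: A_b = π·22²/4 = 380.1 mm²; R_n = 469 × 380.1 × 6 × 2 / 1000 = 2139 kN → 2139 / 2 = 1070 kN.
Bearing (1.2 l_c t F_u ≤ 2.4 d t F_u): upper limit = 2.4·22·5·430 / 1000 = 113.5 kN.
  Edge l_c = 30 − 24/2 = 18 → r_n = 46.44 kN; interior l_c = 80 − 24 = 56 → r_n = 113.5 kN.
  R_n,bearing = 2·46.44 + 4·113.5 = 547 kN → 547 / 2 = 273 kN.
Bearing governs: 273 kN.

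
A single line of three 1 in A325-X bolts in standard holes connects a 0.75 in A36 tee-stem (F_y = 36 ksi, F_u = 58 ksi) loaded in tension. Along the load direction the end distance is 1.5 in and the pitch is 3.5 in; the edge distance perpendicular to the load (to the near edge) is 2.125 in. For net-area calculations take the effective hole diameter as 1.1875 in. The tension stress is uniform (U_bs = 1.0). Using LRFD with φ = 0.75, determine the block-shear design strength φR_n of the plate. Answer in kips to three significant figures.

Shear plane L_v = 1.5 + 2·3.5 = 8.5 in; A_gv = 8.5 × 0.75 = 6.375 in².
A_nv = (8.5 − 2.5·1.1875) × 0.75 = 4.148 in².
A_nt = (2.125 − 0.5·1.1875) × 0.75 = 1.148 in².
0.6 F_u A_nv = 144.4 kips; 0.6 F_y A_gv = 137.7 kips → shear yielding governs the shear term.
R_n = 137.7 + 1.0 × 58 × 1.148 = 204.3 kips.
Design strength φR_n = 0.75 × 204.3 = 153 kips.

153 kips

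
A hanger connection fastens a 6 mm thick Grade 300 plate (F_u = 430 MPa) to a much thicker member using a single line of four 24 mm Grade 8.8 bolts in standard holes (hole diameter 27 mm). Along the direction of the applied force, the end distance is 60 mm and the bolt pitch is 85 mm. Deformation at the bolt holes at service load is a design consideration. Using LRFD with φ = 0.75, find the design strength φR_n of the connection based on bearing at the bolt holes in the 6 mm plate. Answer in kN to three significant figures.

442 kN

Per bolt r_n = 1.2 l_c t F_u ≤ 2.4 d t F_u; upper limit = 2.4 × 24 × 6 × 430 / 1000 = 148.6 kN.
Edge bolt: l_c = 60 − 27/2 = 46.5 mm → 1.2 × 46.5 × 6 × 430 / 1000 = 144 → r_n = 144 kN.
Interior bolts: l_c = 85 − 27 = 58 mm → 1.2 × 58 × 6 × 430 / 1000 = 179.6 → r_n = 148.6 kN.
R_n = 1 × 144 + 3 × 148.6 = 589.8 kN.
Design strength φR_n = 0.75 × 589.8 = 442 kN.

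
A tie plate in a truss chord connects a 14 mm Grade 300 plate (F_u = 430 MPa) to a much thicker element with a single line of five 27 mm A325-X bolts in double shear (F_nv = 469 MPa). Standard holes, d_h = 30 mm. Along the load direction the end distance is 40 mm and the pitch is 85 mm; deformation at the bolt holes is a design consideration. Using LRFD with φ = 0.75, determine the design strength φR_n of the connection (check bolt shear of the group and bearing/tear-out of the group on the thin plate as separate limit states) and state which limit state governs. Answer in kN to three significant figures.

Bolt shear: A_b = π·27²/4 = 572.6 mm²; R_n = 469 × 572.6 × 5 × 2 / 1000 = 2685 kN → 0.75 × 2685 = 2010 kN.
Bearing (1.2 l_c t F_u ≤ 2.4 d t F_u): upper limit = 2.4·27·14·430 / 1000 = 390.1 kN.
  Edge l_c = 40 − 30/2 = 25 → r_n = 180.6 kN; interior l_c = 85 − 30 = 55 → r_n = 390.1 kN.
  R_n,bearing = 1·180.6 + 4·390.1 = 1741 kN → 0.75 × 1741 = 1310 kN.
Bearing governs: 1310 kN.

1310 kN (bearing governs)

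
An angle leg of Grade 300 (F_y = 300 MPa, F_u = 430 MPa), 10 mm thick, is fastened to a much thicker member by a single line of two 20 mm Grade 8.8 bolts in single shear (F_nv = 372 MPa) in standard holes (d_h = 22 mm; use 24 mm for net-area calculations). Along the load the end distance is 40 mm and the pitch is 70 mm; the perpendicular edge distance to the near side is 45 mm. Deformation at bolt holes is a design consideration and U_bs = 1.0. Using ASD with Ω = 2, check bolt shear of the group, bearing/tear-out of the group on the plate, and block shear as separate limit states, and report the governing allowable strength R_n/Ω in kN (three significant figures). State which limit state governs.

Bolt shear: A_b = π·20²/4 = 314.2 mm²; R_n = 372 × 314.2 × 2 × 1 / 1000 = 233.7 kN → 233.7 / 2 = 117 kN.
Bearing: edge l_c = 29, r_n = 149.6 kN; interior l_c = 48, r_n = 206.4 kN; R_n = 149.6 + 1·206.4 = 356 kN → 178 kN.
Block shear: A_gv = 1100, A_nv = 740, A_nt = 330 mm²; R_n = min(0.6F_uA_nv, 0.6F_yA_gv) + U_bs·F_u·A_nt = 332.8 kN → 166 kN.
Bolt shear governs: 117 kN.

117 kN (bolt shear governs)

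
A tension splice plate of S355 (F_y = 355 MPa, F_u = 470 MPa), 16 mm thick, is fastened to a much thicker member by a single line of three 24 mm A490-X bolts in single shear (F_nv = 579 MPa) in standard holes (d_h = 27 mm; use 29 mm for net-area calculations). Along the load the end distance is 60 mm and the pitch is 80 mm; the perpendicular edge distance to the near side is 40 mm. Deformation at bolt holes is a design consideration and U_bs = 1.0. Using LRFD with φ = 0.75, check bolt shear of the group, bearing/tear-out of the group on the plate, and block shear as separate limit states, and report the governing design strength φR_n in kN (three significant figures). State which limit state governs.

589 kN (bolt shear governs)

Bolt shear: A_b = π·24²/4 = 452.4 mm²; R_n = 579 × 452.4 × 3 × 1 / 1000 = 785.8 kN → 0.75 × 785.8 = 589 kN.
Bearing: edge l_c = 46.5, r_n = 419.6 kN; interior l_c = 53, r_n = 433.2 kN; R_n = 419.6 + 2·433.2 = 1286 kN → 964 kN.
Block shear: A_gv = 3520, A_nv = 2360, A_nt = 408 mm²; R_n = min(0.6F_uA_nv, 0.6F_yA_gv) + U_bs·F_u·A_nt = 857.3 kN → 643 kN.
Bolt shear governs: 589 kN.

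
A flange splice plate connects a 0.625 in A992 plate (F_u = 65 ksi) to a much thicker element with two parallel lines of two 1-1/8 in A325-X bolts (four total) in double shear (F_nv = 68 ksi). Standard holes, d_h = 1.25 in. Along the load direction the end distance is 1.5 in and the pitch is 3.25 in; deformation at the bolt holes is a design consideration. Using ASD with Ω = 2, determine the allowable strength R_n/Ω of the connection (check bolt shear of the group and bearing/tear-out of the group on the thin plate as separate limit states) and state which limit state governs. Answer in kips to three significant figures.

Bolt shear: A_b = π·1.125²/4 = 0.994 in²; R_n = 68 × 0.994 × 4 × 2 = 540.7 kips → 540.7 / 2 = 270 kips.
Bearing (1.2 l_c t F_u ≤ 2.4 d t F_u): upper limit = 2.4·1.125·0.625·65 = 109.7 kips.
  Edge l_c = 1.5 − 1.25/2 = 0.875 → r_n = 42.66 kips; interior l_c = 3.25 − 1.25 = 2 → r_n = 97.5 kips.
  R_n,bearing = 2·42.66 + 2·97.5 = 280.3 kips → 280.3 / 2 = 140 kips.
Bearing governs: 140 kips.

140 kips (bearing governs)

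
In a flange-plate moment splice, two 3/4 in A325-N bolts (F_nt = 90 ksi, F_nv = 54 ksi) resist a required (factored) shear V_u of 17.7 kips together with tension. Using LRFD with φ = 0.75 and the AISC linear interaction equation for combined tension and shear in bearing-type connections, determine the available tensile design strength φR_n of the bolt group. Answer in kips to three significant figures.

A_b = π·0.75²/4 = 0.4418 in²; f_rv = 17.7 / (2 × 0.4418) = 20.03 ksi.
F'_nt = 1.3 F_nt − (F_nt / φF_nv) f_rv = 1.3·90 − (90/(0.75·54))·20.03 = 72.48 ksi, capped at F_nt → F'_nt = 72.48 ksi.
R_n = F'_nt · A_b · n = 72.48 × 0.4418 × 2 = 64.04 kips.
Design strength φR_n = 0.75 × 64.04 = 48 kips.

48 kips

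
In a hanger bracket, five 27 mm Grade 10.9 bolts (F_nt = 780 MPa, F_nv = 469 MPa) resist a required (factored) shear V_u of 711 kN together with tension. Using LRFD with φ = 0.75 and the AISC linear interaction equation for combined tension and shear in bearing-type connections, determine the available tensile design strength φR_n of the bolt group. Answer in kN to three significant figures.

A_b = π·27²/4 = 572.6 mm²; f_rv = 711 × 1000 / (5 × 572.6) = 248.4 MPa.
F'_nt = 1.3 F_nt − (F_nt / φF_nv) f_rv = 1.3·780 − (780/(0.75·469))·248.4 = 463.3 MPa, capped at F_nt → F'_nt = 463.3 MPa.
R_n = F'_nt · A_b · n = 463.3 × 572.6 × 5 / 1000 = 1326 kN.
Design strength φR_n = 0.75 × 1326 = 995 kN.

995 kN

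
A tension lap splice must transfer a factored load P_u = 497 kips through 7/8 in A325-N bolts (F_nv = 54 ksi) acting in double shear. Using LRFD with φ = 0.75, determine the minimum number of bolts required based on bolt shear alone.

11 bolts

A_b = π·0.875²/4 = 0.6013 in².
Per-bolt design strength φR_n = 0.75 × 54 × 0.6013 × 2 = 48.71 kips.
n ≥ 497 / 48.71 = 10.2 → use 11 bolts.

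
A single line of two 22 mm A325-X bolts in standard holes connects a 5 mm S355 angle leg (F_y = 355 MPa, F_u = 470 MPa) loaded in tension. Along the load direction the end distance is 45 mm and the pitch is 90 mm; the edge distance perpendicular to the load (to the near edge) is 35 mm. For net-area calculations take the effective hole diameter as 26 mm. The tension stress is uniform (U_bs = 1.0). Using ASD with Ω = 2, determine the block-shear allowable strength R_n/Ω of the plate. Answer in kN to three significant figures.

93.5 kN

Shear plane L_v = 45 + 1·90 = 135 mm; A_gv = 135 × 5 = 675 mm².
A_nv = (135 − 1.5·26) × 5 = 480 mm².
A_nt = (35 − 0.5·26) × 5 = 110 mm².
0.6 F_u A_nv = 135.4 kN; 0.6 F_y A_gv = 143.8 kN → shear rupture governs the shear term.
R_n = 135.4 + 1.0 × 470 × 110 / 1000 = 187.1 kN.
Allowable strength R_n/Ω = 187.1 / 2 = 93.5 kN.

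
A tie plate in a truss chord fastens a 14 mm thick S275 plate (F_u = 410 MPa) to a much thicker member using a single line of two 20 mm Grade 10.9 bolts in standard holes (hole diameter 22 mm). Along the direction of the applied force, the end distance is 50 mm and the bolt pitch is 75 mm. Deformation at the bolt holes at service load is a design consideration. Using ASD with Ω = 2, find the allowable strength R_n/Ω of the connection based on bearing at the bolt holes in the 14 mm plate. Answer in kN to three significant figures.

Per bolt r_n = 1.2 l_c t F_u ≤ 2.4 d t F_u; upper limit = 2.4 × 20 × 14 × 410 / 1000 = 275.5 kN.
Edge bolt: l_c = 50 − 22/2 = 39 mm → 1.2 × 39 × 14 × 410 / 1000 = 268.6 → r_n = 268.6 kN.
Interior bolts: l_c = 75 − 22 = 53 mm → 1.2 × 53 × 14 × 410 / 1000 = 365.1 → r_n = 275.5 kN.
R_n = 1 × 268.6 + 1 × 275.5 = 544.2 kN.
Allowable strength R_n/Ω = 544.2 / 2 = 272 kN.

272 kN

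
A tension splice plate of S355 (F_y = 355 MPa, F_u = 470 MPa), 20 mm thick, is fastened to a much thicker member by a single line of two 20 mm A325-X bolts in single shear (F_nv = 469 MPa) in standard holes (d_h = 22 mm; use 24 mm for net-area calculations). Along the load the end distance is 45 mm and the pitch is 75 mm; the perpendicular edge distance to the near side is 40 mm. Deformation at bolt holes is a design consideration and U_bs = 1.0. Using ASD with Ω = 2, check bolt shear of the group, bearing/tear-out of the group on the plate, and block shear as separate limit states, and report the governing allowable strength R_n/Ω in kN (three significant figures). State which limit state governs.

147 kN (bolt shear governs)

Bolt shear: A_b = π·20²/4 = 314.2 mm²; R_n = 469 × 314.2 × 2 × 1 / 1000 = 294.7 kN → 294.7 / 2 = 147 kN.
Bearing: edge l_c = 34, r_n = 383.5 kN; interior l_c = 53, r_n = 451.2 kN; R_n = 383.5 + 1·451.2 = 834.7 kN → 417 kN.
Block shear: A_gv = 2400, A_nv = 1680, A_nt = 560 mm²; R_n = min(0.6F_uA_nv, 0.6F_yA_gv) + U_bs·F_u·A_nt = 737 kN → 368 kN.
Bolt shear governs: 147 kN.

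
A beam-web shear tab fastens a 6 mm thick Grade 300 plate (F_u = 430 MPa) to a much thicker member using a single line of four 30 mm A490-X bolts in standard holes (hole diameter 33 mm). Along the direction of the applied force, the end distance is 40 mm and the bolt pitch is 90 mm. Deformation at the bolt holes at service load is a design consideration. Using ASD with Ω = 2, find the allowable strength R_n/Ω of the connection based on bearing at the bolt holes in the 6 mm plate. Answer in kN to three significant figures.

301 kN

Per bolt r_n = 1.2 l_c t F_u ≤ 2.4 d t F_u; upper limit = 2.4 × 30 × 6 × 430 / 1000 = 185.8 kN.
Edge bolt: l_c = 40 − 33/2 = 23.5 mm → 1.2 × 23.5 × 6 × 430 / 1000 = 72.76 → r_n = 72.76 kN.
Interior bolts: l_c = 90 − 33 = 57 mm → 1.2 × 57 × 6 × 430 / 1000 = 176.5 → r_n = 176.5 kN.
R_n = 1 × 72.76 + 3 × 176.5 = 602.2 kN.
Allowable strength R_n/Ω = 602.2 / 2 = 301 kN.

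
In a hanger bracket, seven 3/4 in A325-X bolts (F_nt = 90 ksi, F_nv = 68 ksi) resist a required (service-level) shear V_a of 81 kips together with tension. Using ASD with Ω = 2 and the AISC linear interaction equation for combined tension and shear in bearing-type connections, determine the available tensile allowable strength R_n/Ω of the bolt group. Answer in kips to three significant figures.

A_b = π·0.75²/4 = 0.4418 in²; f_rv = 81 / (7 × 0.4418) = 26.19 ksi.
F'_nt = 1.3 F_nt − (Ω F_nt / F_nv) f_rv = 1.3·90 − (2·90/68)·26.19 = 47.67 ksi, capped at F_nt → F'_nt = 47.67 ksi.
R_n = F'_nt · A_b · n = 47.67 × 0.4418 × 7 = 147.4 kips.
Allowable strength R_n/Ω = 147.4 / 2 = 73.7 kips.

73.7 kips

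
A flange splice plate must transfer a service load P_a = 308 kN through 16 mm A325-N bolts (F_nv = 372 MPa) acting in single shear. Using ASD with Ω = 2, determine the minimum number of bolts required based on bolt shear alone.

9 bolts

A_b = π·16²/4 = 201.1 mm².
Per-bolt allowable strength R_n/Ω = 372 × 201.1 × 1 / 1000 / 2 = 37.4 kN.
n ≥ 308 / 37.4 = 8.236 → use 9 bolts.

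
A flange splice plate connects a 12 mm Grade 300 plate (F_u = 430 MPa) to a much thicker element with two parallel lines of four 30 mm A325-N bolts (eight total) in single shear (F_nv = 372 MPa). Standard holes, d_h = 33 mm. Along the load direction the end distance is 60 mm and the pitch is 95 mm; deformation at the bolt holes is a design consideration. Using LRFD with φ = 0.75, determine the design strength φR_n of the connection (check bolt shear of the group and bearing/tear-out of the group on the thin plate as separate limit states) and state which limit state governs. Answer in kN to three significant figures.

Bolt shear: A_b = π·30²/4 = 706.9 mm²; R_n = 372 × 706.9 × 8 × 1 / 1000 = 2104 kN → 0.75 × 2104 = 1580 kN.
Bearing (1.2 l_c t F_u ≤ 2.4 d t F_u): upper limit = 2.4·30·12·430 / 1000 = 371.5 kN.
  Edge l_c = 60 − 33/2 = 43.5 → r_n = 269.4 kN; interior l_c = 95 − 33 = 62 → r_n = 371.5 kN.
  R_n,bearing = 2·269.4 + 6·371.5 = 2768 kN → 0.75 × 2768 = 2080 kN.
Bolt shear governs: 1580 kN.

1580 kN (bolt shear governs)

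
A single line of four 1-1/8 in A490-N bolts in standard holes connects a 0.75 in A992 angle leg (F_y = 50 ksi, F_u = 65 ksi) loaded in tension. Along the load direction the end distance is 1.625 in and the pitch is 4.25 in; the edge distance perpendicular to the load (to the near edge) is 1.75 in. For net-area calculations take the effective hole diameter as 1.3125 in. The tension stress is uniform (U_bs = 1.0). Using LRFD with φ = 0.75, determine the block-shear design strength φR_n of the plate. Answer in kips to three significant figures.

Shear plane L_v = 1.625 + 3·4.25 = 14.38 in; A_gv = 14.38 × 0.75 = 10.78 in².
A_nv = (14.38 − 3.5·1.3125) × 0.75 = 7.336 in².
A_nt = (1.75 − 0.5·1.3125) × 0.75 = 0.8203 in².
0.6 F_u A_nv = 286.1 kips; 0.6 F_y A_gv = 323.4 kips → shear rupture governs the shear term.
R_n = 286.1 + 1.0 × 65 × 0.8203 = 339.4 kips.
Design strength φR_n = 0.75 × 339.4 = 255 kips.

255 kips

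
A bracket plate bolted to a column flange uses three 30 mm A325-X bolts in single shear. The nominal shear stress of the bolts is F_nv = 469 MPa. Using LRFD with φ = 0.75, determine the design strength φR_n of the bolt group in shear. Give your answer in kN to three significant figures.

746 kN

A_b = π × 30² / 4 = 706.9 mm².
R_n = F_nv · A_b · n · n_s = 469 × 706.9 × 3 × 1 / 1000 = 994.5 kN.
Design strength φR_n = 0.75 × 994.5 = 746 kN.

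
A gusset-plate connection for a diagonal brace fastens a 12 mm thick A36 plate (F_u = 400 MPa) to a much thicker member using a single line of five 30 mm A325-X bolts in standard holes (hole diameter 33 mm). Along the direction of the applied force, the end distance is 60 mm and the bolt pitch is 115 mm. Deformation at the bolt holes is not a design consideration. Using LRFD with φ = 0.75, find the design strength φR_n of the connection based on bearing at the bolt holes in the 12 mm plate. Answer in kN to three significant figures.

Per bolt r_n = 1.5 l_c t F_u ≤ 3.0 d t F_u; upper limit = 3.0 × 30 × 12 × 400 / 1000 = 432 kN.
Edge bolt: l_c = 60 − 33/2 = 43.5 mm → 1.5 × 43.5 × 12 × 400 / 1000 = 313.2 → r_n = 313.2 kN.
Interior bolts: l_c = 115 − 33 = 82 mm → 1.5 × 82 × 12 × 400 / 1000 = 590.4 → r_n = 432 kN.
R_n = 1 × 313.2 + 4 × 432 = 2041 kN.
Design strength φR_n = 0.75 × 2041 = 1530 kN.

1530 kN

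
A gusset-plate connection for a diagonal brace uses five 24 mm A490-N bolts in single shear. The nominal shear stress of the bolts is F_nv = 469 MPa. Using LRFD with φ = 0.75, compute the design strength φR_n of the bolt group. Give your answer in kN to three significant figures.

A_b = π × 24² / 4 = 452.4 mm².
R_n = F_nv · A_b · n · n_s = 469 × 452.4 × 5 × 1 / 1000 = 1061 kN.
Design strength φR_n = 0.75 × 1061 = 796 kN.

796 kN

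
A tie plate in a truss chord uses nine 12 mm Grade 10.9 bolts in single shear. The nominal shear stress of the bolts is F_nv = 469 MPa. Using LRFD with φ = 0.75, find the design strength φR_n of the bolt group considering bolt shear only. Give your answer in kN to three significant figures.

358 kN

A_b = π × 12² / 4 = 113.1 mm².
R_n = F_nv · A_b · n · n_s = 469 × 113.1 × 9 × 1 / 1000 = 477.4 kN.
Design strength φR_n = 0.75 × 477.4 = 358 kN.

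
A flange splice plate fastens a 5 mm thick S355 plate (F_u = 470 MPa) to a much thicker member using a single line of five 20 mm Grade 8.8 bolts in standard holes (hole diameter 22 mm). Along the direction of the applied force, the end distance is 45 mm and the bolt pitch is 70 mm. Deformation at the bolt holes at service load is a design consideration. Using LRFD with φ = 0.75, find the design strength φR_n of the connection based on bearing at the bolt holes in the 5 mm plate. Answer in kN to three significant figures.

Per bolt r_n = 1.2 l_c t F_u ≤ 2.4 d t F_u; upper limit = 2.4 × 20 × 5 × 470 / 1000 = 112.8 kN.
Edge bolt: l_c = 45 − 22/2 = 34 mm → 1.2 × 34 × 5 × 470 / 1000 = 95.88 → r_n = 95.88 kN.
Interior bolts: l_c = 70 − 22 = 48 mm → 1.2 × 48 × 5 × 470 / 1000 = 135.4 → r_n = 112.8 kN.
R_n = 1 × 95.88 + 4 × 112.8 = 547.1 kN.
Design strength φR_n = 0.75 × 547.1 = 410 kN.

410 kN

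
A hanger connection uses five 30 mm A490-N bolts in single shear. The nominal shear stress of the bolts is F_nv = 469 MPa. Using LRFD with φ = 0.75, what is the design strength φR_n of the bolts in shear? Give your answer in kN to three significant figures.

A_b = π × 30² / 4 = 706.9 mm².
R_n = F_nv · A_b · n · n_s = 469 × 706.9 × 5 × 1 / 1000 = 1658 kN.
Design strength φR_n = 0.75 × 1658 = 1240 kN.

1240 kN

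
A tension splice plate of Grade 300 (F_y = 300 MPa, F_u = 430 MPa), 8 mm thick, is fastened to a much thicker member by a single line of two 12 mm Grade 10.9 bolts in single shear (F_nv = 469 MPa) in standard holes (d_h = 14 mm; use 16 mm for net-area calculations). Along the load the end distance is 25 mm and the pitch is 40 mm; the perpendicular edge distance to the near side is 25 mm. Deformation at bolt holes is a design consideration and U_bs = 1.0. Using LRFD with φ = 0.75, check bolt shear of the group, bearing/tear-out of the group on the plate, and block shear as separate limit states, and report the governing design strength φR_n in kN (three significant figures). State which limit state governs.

79.6 kN (bolt shear governs)

Bolt shear: A_b = π·12²/4 = 113.1 mm²; R_n = 469 × 113.1 × 2 × 1 / 1000 = 106.1 kN → 0.75 × 106.1 = 79.6 kN.
Bearing: edge l_c = 18, r_n = 74.3 kN; interior l_c = 26, r_n = 99.07 kN; R_n = 74.3 + 1·99.07 = 173.4 kN → 130 kN.
Block shear: A_gv = 520, A_nv = 328, A_nt = 136 mm²; R_n = min(0.6F_uA_nv, 0.6F_yA_gv) + U_bs·F_u·A_nt = 143.1 kN → 107 kN.
Bolt shear governs: 79.6 kN.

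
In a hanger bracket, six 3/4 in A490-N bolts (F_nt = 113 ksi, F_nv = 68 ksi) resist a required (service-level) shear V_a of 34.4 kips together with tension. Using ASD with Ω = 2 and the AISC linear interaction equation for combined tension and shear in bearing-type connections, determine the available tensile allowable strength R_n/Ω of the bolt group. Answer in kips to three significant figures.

138 kips

A_b = π·0.75²/4 = 0.4418 in²; f_rv = 34.4 / (6 × 0.4418) = 12.98 ksi.
F'_nt = 1.3 F_nt − (Ω F_nt / F_nv) f_rv = 1.3·113 − (2·113/68)·12.98 = 103.8 ksi, capped at F_nt → F'_nt = 103.8 ksi.
R_n = F'_nt · A_b · n = 103.8 × 0.4418 × 6 = 275.1 kips.
Allowable strength R_n/Ω = 275.1 / 2 = 138 kips.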